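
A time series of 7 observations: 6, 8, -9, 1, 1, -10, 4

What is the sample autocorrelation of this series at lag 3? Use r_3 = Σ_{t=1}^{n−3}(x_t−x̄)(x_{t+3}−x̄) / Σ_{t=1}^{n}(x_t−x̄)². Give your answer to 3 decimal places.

Mean x̄ = (6 + 8 − 9 + 1 + 1 − 10 + 4)/7 = 0.1429
Deviations from mean: 5.8571, 7.8571, -9.1429, 0.8571, 0.8571, -10.1429, 3.8571
Numerator Σ_{t=1}^{4}(x_t−x̄)(x_{t+3}−x̄) = 107.7959
Denominator Σ(x_t−x̄)² = 298.8571
r_3 = 107.7959 / 298.8571 = 0.361

0.361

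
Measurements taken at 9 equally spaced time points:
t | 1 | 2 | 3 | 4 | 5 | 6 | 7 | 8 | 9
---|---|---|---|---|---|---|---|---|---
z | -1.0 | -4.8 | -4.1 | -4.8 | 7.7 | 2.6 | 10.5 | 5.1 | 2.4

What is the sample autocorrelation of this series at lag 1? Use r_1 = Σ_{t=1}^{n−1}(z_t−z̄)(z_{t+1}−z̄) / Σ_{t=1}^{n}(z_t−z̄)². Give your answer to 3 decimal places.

Mean z̄ = (-1.0 − 4.8 − 4.1 − 4.8 + 7.7 + 2.6 + 10.5 + 5.1 + 2.4)/9 = 1.5111
Numerator Σ_{t=1}^{8}(z_t−z̄)(z_{t+1}−z̄) = 99.5910
Denominator Σ(z_t−z̄)² = 251.4089
r_1 = 99.5910 / 251.4089 = 0.396

0.396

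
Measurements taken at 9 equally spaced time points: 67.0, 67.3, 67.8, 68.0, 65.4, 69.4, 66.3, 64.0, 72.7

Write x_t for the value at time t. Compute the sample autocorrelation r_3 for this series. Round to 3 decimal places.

Mean x̄ = (67.0 + 67.3 + 67.8 + 68.0 + 65.4 + 69.4 + 66.3 + 64.0 + 72.7)/9 = 67.5444
Numerator Σ_{t=1}^{6}(x_t−x̄)(x_{t+3}−x̄) = 17.3507
Denominator Σ(x_t−x̄)² = 49.3622
r_3 = 17.3507 / 49.3622 = 0.351

0.351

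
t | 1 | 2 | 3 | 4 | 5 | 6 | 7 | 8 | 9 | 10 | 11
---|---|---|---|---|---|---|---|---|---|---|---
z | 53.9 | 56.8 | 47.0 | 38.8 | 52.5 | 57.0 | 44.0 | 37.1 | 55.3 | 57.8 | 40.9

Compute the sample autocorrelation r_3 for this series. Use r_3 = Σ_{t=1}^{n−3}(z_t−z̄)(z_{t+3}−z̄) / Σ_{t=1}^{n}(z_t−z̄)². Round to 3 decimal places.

Mean z̄ = (53.9 + 56.8 + 47.0 + 38.8 + 52.5 + 57.0 + 44.0 + 37.1 + 55.3 + 57.8 + 40.9)/11 = 49.1909
Numerator Σ_{t=1}^{8}(z_t−z̄)(z_{t+3}−z̄) = 76.3288
Denominator Σ(z_t−z̄)² = 618.0891
r_3 = 76.3288 / 618.0891 = 0.123

0.123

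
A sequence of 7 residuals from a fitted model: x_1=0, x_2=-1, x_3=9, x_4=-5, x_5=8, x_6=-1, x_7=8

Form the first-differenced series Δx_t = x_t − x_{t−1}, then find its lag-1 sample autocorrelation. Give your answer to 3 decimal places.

First differences Δx: -1, 10, -14, 13, -9, 9
Mean of differences = 1.3333
Numerator Σ(Δx_t−Δx̄)(Δx_{t+1}−Δx̄) = -531.7778
Denominator Σ(Δx_t−Δx̄)² = 617.3333
r_1(Δx) = -531.7778 / 617.3333 = -0.861

-0.861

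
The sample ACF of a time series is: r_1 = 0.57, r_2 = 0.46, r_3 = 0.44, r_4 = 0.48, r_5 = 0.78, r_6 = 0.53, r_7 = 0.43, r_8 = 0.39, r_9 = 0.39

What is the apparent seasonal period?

5

The largest autocorrelation is r_5 = 0.78; the remaining lags stay at or below 0.57. The elevated value at lag 1 (0.57), dropping to 0.46 at lag 2, reflects decaying short-term dependence rather than seasonality.
The dominant spike at lag 5 indicates a seasonal period of 5.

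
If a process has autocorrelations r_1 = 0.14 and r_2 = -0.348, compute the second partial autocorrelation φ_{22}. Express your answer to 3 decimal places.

-0.375

φ_{22} = (r_2 − r_1²) / (1 − r_1²)
r_1² = (0.14)² = 0.0196
Numerator = -0.348 − 0.0196 = -0.3676; denominator = 1 − 0.0196 = 0.9804
φ_{22} = -0.3676 / 0.9804 = -0.375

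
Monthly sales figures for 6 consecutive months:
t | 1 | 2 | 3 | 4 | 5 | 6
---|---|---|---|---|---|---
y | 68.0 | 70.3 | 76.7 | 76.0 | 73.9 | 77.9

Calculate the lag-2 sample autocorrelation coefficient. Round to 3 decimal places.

-0.200

Mean ȳ = (68.0 + 70.3 + 76.7 + 76.0 + 73.9 + 77.9)/6 = 73.8000
Deviations from mean: -5.8000, -3.5000, 2.9000, 2.2000, 0.1000, 4.1000
Σ(y_t−ȳ)(y_{t+2}−ȳ) = (-16.8200) + (-7.7000) + (0.2900) + (9.0200) = -15.2100
Denominator Σ(y_t−ȳ)² = 75.9600
r_2 = -15.2100 / 75.9600 = -0.200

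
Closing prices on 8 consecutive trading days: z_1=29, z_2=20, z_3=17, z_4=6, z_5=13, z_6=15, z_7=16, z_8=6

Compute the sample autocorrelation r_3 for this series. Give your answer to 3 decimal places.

-0.318

Mean z̄ = (29 + 20 + 17 + 6 + 13 + 15 + 16 + 6)/8 = 15.2500
Deviations from mean: 13.7500, 4.7500, 1.7500, -9.2500, -2.2500, -0.2500, 0.7500, -9.2500
Σ(z_t−z̄)(z_{t+3}−z̄) = (-127.1875) + (-10.6875) + (-0.4375) + (-6.9375) + (20.8125) = -124.4375
Denominator Σ(z_t−z̄)² = 391.5000
r_3 = -124.4375 / 391.5000 = -0.318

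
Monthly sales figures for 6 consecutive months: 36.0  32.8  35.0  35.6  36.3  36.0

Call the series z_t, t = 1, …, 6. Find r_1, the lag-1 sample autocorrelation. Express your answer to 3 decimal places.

-0.014

Mean z̄ = (36.0 + 32.8 + 35.0 + 35.6 + 36.3 + 36.0)/6 = 35.2833
Deviations from mean: 0.7167, -2.4833, -0.2833, 0.3167, 1.0167, 0.7167
Σ(z_t−z̄)(z_{t+1}−z̄) = (-1.7797) + (0.7036) + (-0.0897) + (0.3219) + (0.7286) = -0.1153
Denominator Σ(z_t−z̄)² = 8.4083
r_1 = -0.1153 / 8.4083 = -0.014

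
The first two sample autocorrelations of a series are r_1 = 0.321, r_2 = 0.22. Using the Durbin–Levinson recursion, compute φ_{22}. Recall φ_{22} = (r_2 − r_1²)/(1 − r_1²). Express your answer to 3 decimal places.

0.130

φ_{22} = (r_2 − r_1²) / (1 − r_1²)
r_1² = (0.321)² = 0.103041
Numerator = 0.22 − 0.1030 = 0.1170; denominator = 1 − 0.1030 = 0.8970
φ_{22} = 0.1170 / 0.8970 = 0.130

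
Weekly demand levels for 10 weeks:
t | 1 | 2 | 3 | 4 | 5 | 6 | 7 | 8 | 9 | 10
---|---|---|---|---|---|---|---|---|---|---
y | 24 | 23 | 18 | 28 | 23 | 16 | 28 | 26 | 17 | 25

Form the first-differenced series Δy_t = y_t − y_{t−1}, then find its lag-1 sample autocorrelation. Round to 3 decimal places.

First differences Δy: -1, -5, 10, -5, -7, 12, -2, -9, 8
Mean of differences = 0.1111
Numerator Σ(Δy_t−Δȳ)(Δy_{t+1}−Δȳ) = -221.3457
Denominator Σ(Δy_t−Δȳ)² = 492.8889
r_1(Δy) = -221.3457 / 492.8889 = -0.449

-0.449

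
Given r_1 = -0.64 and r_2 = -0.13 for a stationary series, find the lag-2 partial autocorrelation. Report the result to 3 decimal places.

-0.914

φ_{22} = (r_2 − r_1²) / (1 − r_1²)
r_1² = (-0.64)² = 0.4096
Numerator = -0.13 − 0.4096 = -0.5396; denominator = 1 − 0.4096 = 0.5904
φ_{22} = -0.5396 / 0.5904 = -0.914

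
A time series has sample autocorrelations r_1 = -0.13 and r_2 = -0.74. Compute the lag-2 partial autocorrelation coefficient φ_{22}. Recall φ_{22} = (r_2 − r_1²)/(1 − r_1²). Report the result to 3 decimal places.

-0.770

φ_{22} = (r_2 − r_1²) / (1 − r_1²)
r_1² = (-0.13)² = 0.0169
Numerator = -0.74 − 0.0169 = -0.7569; denominator = 1 − 0.0169 = 0.9831
φ_{22} = -0.7569 / 0.9831 = -0.770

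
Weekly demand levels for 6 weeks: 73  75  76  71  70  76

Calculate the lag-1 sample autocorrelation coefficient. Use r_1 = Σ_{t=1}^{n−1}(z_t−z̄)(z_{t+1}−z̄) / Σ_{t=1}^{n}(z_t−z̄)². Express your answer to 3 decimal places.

-0.097

Mean z̄ = (73 + 75 + 76 + 71 + 70 + 76)/6 = 73.5000
Deviations from mean: -0.5000, 1.5000, 2.5000, -2.5000, -3.5000, 2.5000
Σ(z_t−z̄)(z_{t+1}−z̄) = (-0.7500) + (3.7500) + (-6.2500) + (8.7500) + (-8.7500) = -3.2500
Denominator Σ(z_t−z̄)² = 33.5000
r_1 = -3.2500 / 33.5000 = -0.097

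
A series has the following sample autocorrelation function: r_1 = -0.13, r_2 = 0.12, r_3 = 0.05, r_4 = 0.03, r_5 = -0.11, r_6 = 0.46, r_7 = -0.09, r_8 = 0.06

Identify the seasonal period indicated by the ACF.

6

The largest autocorrelation is r_6 = 0.46; the remaining lags stay at or below 0.12.
The dominant spike at lag 6 indicates a seasonal period of 6.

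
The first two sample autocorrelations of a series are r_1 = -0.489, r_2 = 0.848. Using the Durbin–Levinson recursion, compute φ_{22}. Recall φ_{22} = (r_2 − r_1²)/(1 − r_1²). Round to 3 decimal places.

0.800

φ_{22} = (r_2 − r_1²) / (1 − r_1²)
r_1² = (-0.489)² = 0.239121
Numerator = 0.848 − 0.2391 = 0.6089; denominator = 1 − 0.2391 = 0.7609
φ_{22} = 0.6089 / 0.7609 = 0.800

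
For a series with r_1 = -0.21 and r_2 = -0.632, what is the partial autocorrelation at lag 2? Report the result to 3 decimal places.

-0.707

φ_{22} = (r_2 − r_1²) / (1 − r_1²)
r_1² = (-0.21)² = 0.0441
Numerator = -0.632 − 0.0441 = -0.6761; denominator = 1 − 0.0441 = 0.9559
φ_{22} = -0.6761 / 0.9559 = -0.707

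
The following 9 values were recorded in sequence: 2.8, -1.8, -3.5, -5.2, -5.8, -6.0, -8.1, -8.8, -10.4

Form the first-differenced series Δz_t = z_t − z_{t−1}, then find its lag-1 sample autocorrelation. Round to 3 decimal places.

0.045

First differences Δz: -4.6, -1.7, -1.7, -0.6, -0.2, -2.1, -0.7, -1.6
Mean of differences = -1.6500
Numerator Σ(Δz_t−Δz̄)(Δz_{t+1}−Δz̄) = 0.5875
Denominator Σ(Δz_t−Δz̄)² = 13.0200
r_1(Δz) = 0.5875 / 13.0200 = 0.045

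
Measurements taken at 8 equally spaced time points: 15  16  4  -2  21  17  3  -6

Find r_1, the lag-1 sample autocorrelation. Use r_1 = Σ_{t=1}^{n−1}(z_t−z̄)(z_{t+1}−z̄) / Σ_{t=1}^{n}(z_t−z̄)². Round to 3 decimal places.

Mean z̄ = (15 + 16 + 4 − 2 + 21 + 17 + 3 − 6)/8 = 8.5000
Deviations from mean: 6.5000, 7.5000, -4.5000, -10.5000, 12.5000, 8.5000, -5.5000, -14.5000
Numerator Σ_{t=1}^{7}(z_t−z̄)(z_{t+1}−z̄) = 70.2500
Denominator Σ(z_t−z̄)² = 698.0000
r_1 = 70.2500 / 698.0000 = 0.101

0.101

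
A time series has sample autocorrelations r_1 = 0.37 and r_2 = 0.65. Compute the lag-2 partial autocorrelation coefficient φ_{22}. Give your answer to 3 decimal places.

0.594

φ_{22} = (r_2 − r_1²) / (1 − r_1²)
r_1² = (0.37)² = 0.1369
Numerator = 0.65 − 0.1369 = 0.5131; denominator = 1 − 0.1369 = 0.8631
φ_{22} = 0.5131 / 0.8631 = 0.594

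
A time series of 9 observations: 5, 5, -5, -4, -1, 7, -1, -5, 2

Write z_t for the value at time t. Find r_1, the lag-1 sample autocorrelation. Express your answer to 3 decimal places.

0.037

Mean z̄ = (5 + 5 − 5 − 4 − 1 + 7 − 1 − 5 + 2)/9 = 0.3333
Numerator Σ_{t=1}^{8}(z_t−z̄)(z_{t+1}−z̄) = 6.2222
Denominator Σ(z_t−z̄)² = 170.0000
r_1 = 6.2222 / 170.0000 = 0.037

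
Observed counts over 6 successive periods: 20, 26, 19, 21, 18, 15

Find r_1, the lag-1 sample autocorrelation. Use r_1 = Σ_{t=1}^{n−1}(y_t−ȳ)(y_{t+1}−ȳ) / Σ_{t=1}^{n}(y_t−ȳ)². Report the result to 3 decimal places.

0.025

Mean ȳ = (20 + 26 + 19 + 21 + 18 + 15)/6 = 19.8333
Deviations from mean: 0.1667, 6.1667, -0.8333, 1.1667, -1.8333, -4.8333
Σ(y_t−ȳ)(y_{t+1}−ȳ) = (1.0278) + (-5.1389) + (-0.9722) + (-2.1389) + (8.8611) = 1.6389
Denominator Σ(y_t−ȳ)² = 66.8333
r_1 = 1.6389 / 66.8333 = 0.025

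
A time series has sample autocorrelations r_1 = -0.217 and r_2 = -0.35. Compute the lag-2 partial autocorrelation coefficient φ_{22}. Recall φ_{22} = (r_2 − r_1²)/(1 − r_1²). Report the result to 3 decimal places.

φ_{22} = (r_2 − r_1²) / (1 − r_1²)
r_1² = (-0.217)² = 0.047089
Numerator = -0.35 − 0.0471 = -0.3971; denominator = 1 − 0.0471 = 0.9529
φ_{22} = -0.3971 / 0.9529 = -0.417

-0.417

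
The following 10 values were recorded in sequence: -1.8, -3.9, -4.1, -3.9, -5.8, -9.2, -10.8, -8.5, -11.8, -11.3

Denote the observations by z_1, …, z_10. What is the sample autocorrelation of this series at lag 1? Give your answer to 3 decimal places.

Mean z̄ = (-1.8 − 3.9 − 4.1 − 3.9 − 5.8 − 9.2 − 10.8 − 8.5 − 11.8 − 11.3)/10 = -7.1100
Numerator Σ_{t=1}^{9}(z_t−z̄)(z_{t+1}−z̄) = 76.8479
Denominator Σ(z_t−z̄)² = 119.0490
r_1 = 76.8479 / 119.0490 = 0.646

0.646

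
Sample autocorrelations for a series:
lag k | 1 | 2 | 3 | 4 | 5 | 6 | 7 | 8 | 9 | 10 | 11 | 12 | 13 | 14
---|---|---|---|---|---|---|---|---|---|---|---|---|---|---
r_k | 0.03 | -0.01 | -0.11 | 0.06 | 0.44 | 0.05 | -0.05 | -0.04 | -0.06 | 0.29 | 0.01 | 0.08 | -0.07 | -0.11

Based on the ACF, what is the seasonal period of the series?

The largest autocorrelation is r_5 = 0.44, with a weaker echo at lag 10 (0.29); the remaining lags stay at or below 0.08.
The dominant spike at lag 5 indicates a seasonal period of 5.

5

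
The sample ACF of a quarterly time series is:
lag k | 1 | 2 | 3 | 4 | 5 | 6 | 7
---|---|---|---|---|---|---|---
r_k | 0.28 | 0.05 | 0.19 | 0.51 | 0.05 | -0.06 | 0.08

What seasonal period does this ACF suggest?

The largest autocorrelation is r_4 = 0.51; the remaining lags stay at or below 0.28. The elevated value at lag 1 (0.28), dropping to 0.05 at lag 2, reflects decaying short-term dependence rather than seasonality.
The dominant spike at lag 4 indicates a seasonal period of 4.

4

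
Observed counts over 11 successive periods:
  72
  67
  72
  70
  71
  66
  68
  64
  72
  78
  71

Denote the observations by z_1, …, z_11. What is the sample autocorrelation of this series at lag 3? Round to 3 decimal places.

-0.322

Mean z̄ = (72 + 67 + 72 + 70 + 71 + 66 + 68 + 64 + 72 + 78 + 71)/11 = 70.0909
Numerator Σ_{t=1}^{8}(z_t−z̄)(z_{t+3}−z̄) = -46.0248
Denominator Σ(z_t−z̄)² = 142.9091
r_3 = -46.0248 / 142.9091 = -0.322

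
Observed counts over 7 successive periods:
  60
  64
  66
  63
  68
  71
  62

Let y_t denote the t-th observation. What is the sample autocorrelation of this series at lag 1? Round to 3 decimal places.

Mean ȳ = (60 + 64 + 66 + 63 + 68 + 71 + 62)/7 = 64.8571
Deviations from mean: -4.8571, -0.8571, 1.1429, -1.8571, 3.1429, 6.1429, -2.8571
Numerator Σ_{t=1}^{6}(y_t−ȳ)(y_{t+1}−ȳ) = -3.0204
Denominator Σ(y_t−ȳ)² = 84.8571
r_1 = -3.0204 / 84.8571 = -0.036

-0.036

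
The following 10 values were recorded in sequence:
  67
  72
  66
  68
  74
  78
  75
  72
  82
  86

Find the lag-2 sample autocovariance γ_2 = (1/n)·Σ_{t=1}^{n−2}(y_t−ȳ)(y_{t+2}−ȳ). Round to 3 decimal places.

2.000

Mean ȳ = (67 + 72 + 66 + 68 + 74 + 78 + 75 + 72 + 82 + 86)/10 = 74.0000
Σ_{t=1}^{8}(y_t−ȳ)(y_{t+2}−ȳ) = 20.0000
γ_2 = 20.0000 / 10 = 2.000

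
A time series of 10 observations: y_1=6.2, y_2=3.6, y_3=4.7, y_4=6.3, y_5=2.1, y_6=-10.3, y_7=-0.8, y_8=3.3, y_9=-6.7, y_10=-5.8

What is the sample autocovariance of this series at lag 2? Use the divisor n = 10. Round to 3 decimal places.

Mean ȳ = (6.2 + 3.6 + 4.7 + 6.3 + 2.1 − 10.3 − 0.8 + 3.3 − 6.7 − 5.8)/10 = 0.2600
Σ_{t=1}^{8}(y_t−ȳ)(y_{t+2}−ȳ) = -54.1632
γ_2 = -54.1632 / 10 = -5.416

-5.416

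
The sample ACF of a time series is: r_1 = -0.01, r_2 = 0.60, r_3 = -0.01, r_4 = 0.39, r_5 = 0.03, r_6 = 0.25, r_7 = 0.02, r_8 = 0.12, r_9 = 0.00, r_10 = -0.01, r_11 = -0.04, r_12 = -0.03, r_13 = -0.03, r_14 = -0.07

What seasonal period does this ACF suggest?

The largest autocorrelation is r_2 = 0.60, with weaker echoes at lags 4 (0.39) and 6 (0.25); the remaining lags stay at or below 0.12.
The dominant spike at lag 2 indicates a seasonal period of 2.

2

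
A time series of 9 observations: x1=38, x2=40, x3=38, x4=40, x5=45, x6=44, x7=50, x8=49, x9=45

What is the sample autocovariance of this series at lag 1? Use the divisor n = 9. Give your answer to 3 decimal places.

Mean x̄ = (38 + 40 + 38 + 40 + 45 + 44 + 50 + 49 + 45)/9 = 43.2222
Σ_{t=1}^{8}(x_t−x̄)(x_{t+1}−x̄) = 100.8395
γ_1 = 100.8395 / 9 = 11.204

11.204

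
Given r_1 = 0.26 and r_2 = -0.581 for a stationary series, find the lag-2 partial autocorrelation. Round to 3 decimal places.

φ_{22} = (r_2 − r_1²) / (1 − r_1²)
r_1² = (0.26)² = 0.0676
Numerator = -0.581 − 0.0676 = -0.6486; denominator = 1 − 0.0676 = 0.9324
φ_{22} = -0.6486 / 0.9324 = -0.696

-0.696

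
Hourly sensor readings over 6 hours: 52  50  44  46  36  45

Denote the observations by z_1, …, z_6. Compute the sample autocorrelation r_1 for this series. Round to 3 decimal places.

0.140

Mean z̄ = (52 + 50 + 44 + 46 + 36 + 45)/6 = 45.5000
Deviations from mean: 6.5000, 4.5000, -1.5000, 0.5000, -9.5000, -0.5000
Numerator Σ_{t=1}^{5}(z_t−z̄)(z_{t+1}−z̄) = 21.7500
Denominator Σ(z_t−z̄)² = 155.5000
r_1 = 21.7500 / 155.5000 = 0.140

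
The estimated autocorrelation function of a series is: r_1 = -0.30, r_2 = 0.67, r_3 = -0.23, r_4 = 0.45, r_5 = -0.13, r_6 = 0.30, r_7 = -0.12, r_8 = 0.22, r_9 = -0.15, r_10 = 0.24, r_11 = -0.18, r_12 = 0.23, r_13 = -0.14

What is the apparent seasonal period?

The largest autocorrelation is r_2 = 0.67, with weaker echoes at lags 4 (0.45), 6 (0.30), 8 (0.22), 10 (0.24) and 12 (0.23); the remaining lags stay at or below -0.12.
The dominant spike at lag 2 indicates a seasonal period of 2.

2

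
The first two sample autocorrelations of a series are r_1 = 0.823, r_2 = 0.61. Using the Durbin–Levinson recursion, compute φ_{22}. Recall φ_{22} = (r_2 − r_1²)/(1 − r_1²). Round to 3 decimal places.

φ_{22} = (r_2 − r_1²) / (1 − r_1²)
r_1² = (0.823)² = 0.677329
Numerator = 0.61 − 0.6773 = -0.0673; denominator = 1 − 0.6773 = 0.3227
φ_{22} = -0.0673 / 0.3227 = -0.209

-0.209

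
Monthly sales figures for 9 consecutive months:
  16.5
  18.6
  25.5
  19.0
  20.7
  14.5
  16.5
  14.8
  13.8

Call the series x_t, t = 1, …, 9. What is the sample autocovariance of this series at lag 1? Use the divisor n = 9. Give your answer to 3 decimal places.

3.181

Mean x̄ = (16.5 + 18.6 + 25.5 + 19.0 + 20.7 + 14.5 + 16.5 + 14.8 + 13.8)/9 = 17.7667
Σ_{t=1}^{8}(x_t−x̄)(x_{t+1}−x̄) = 28.6256
γ_1 = 28.6256 / 9 = 3.181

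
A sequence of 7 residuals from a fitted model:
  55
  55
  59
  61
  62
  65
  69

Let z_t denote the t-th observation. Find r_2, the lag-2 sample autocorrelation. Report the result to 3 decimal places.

Mean z̄ = (55 + 55 + 59 + 61 + 62 + 65 + 69)/7 = 60.8571
Deviations from mean: -5.8571, -5.8571, -1.8571, 0.1429, 1.1429, 4.1429, 8.1429
Σ(z_t−z̄)(z_{t+2}−z̄) = (10.8776) + (-0.8367) + (-2.1224) + (0.5918) + (9.3061) = 17.8163
Denominator Σ(z_t−z̄)² = 156.8571
r_2 = 17.8163 / 156.8571 = 0.114

0.114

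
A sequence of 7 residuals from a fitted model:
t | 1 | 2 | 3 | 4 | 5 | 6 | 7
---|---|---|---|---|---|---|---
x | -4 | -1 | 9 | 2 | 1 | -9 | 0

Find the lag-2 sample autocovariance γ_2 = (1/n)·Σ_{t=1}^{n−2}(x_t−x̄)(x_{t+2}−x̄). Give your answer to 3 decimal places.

Mean x̄ = (-4 − 1 + 9 + 2 + 1 − 9 + 0)/7 = -0.2857
Deviations: -3.7143, -0.7143, 9.2857, 2.2857, 1.2857, -8.7143, 0.2857
Σ_{t=1}^{5}(x_t−x̄)(x_{t+2}−x̄) = -43.7347
γ_2 = -43.7347 / 7 = -6.248

-6.248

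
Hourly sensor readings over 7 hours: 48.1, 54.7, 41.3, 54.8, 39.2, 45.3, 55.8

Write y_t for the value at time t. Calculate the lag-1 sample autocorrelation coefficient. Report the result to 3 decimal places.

Mean ȳ = (48.1 + 54.7 + 41.3 + 54.8 + 39.2 + 45.3 + 55.8)/7 = 48.4571
Deviations from mean: -0.3571, 6.2429, -7.1571, 6.3429, -9.2571, -3.1571, 7.3429
Σ(y_t−ȳ)(y_{t+1}−ȳ) = (-2.2296) + (-44.6810) + (-45.3967) + (-58.7167) + (29.2261) + (-23.1824) = -144.9804
Denominator Σ(y_t−ȳ)² = 280.1371
r_1 = -144.9804 / 280.1371 = -0.518

-0.518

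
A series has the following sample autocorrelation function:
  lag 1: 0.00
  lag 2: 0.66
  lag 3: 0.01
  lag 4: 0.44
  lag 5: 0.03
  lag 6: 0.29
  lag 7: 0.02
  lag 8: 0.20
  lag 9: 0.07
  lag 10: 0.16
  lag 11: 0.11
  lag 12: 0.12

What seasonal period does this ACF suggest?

2

The largest autocorrelation is r_2 = 0.66, with weaker echoes at lags 4 (0.44), 6 (0.29), 8 (0.20) and 10 (0.16); the remaining lags stay at or below 0.12.
The dominant spike at lag 2 indicates a seasonal period of 2.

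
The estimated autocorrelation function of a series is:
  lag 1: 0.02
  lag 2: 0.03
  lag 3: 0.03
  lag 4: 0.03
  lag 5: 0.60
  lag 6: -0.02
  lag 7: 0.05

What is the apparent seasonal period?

The largest autocorrelation is r_5 = 0.60; the remaining lags stay at or below 0.05.
The dominant spike at lag 5 indicates a seasonal period of 5.

5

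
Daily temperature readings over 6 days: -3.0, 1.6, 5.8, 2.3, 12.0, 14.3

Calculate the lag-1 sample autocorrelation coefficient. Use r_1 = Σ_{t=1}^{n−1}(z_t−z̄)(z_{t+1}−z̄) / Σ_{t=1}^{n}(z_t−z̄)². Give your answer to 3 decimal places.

0.310

Mean z̄ = (-3.0 + 1.6 + 5.8 + 2.3 + 12.0 + 14.3)/6 = 5.5000
Numerator Σ_{t=1}^{5}(z_t−z̄)(z_{t+1}−z̄) = 67.4200
Denominator Σ(z_t−z̄)² = 217.4800
r_1 = 67.4200 / 217.4800 = 0.310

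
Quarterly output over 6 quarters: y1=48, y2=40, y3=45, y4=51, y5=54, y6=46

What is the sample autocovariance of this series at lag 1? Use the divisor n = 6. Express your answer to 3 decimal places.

Mean ȳ = (48 + 40 + 45 + 51 + 54 + 46)/6 = 47.3333
Deviations: 0.6667, -7.3333, -2.3333, 3.6667, 6.6667, -1.3333
Σ_{t=1}^{5}(y_t−ȳ)(y_{t+1}−ȳ) = 19.2222
γ_1 = 19.2222 / 6 = 3.204

3.204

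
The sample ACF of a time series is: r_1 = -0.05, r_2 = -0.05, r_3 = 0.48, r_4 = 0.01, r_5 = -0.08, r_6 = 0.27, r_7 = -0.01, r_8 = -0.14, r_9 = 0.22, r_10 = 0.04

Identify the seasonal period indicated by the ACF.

3

The largest autocorrelation is r_3 = 0.48, with weaker echoes at lags 6 (0.27) and 9 (0.22); the remaining lags stay at or below 0.04.
The dominant spike at lag 3 indicates a seasonal period of 3.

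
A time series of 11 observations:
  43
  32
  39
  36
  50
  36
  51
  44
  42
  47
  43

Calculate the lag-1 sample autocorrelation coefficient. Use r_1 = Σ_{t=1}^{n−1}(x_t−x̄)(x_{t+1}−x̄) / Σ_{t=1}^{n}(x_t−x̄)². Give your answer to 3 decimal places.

-0.249

Mean x̄ = (43 + 32 + 39 + 36 + 50 + 36 + 51 + 44 + 42 + 47 + 43)/11 = 42.0909
Numerator Σ_{t=1}^{10}(x_t−x̄)(x_{t+1}−x̄) = -88.9174
Denominator Σ(x_t−x̄)² = 356.9091
r_1 = -88.9174 / 356.9091 = -0.249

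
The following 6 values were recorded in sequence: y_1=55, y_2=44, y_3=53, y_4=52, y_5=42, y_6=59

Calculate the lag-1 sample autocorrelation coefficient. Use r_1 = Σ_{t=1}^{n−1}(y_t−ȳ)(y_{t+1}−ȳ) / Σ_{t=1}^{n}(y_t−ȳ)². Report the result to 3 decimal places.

Mean ȳ = (55 + 44 + 53 + 52 + 42 + 59)/6 = 50.8333
Deviations from mean: 4.1667, -6.8333, 2.1667, 1.1667, -8.8333, 8.1667
Σ(y_t−ȳ)(y_{t+1}−ȳ) = (-28.4722) + (-14.8056) + (2.5278) + (-10.3056) + (-72.1389) = -123.1944
Denominator Σ(y_t−ȳ)² = 214.8333
r_1 = -123.1944 / 214.8333 = -0.573

-0.573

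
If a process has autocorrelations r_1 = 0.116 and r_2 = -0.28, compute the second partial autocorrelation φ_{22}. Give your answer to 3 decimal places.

-0.297

φ_{22} = (r_2 − r_1²) / (1 − r_1²)
r_1² = (0.116)² = 0.013456
Numerator = -0.28 − 0.0135 = -0.2935; denominator = 1 − 0.0135 = 0.9865
φ_{22} = -0.2935 / 0.9865 = -0.297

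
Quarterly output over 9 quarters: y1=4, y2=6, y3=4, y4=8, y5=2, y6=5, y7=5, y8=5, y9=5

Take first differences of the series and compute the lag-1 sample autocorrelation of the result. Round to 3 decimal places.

First differences Δy: 2, -2, 4, -6, 3, 0, 0, 0
Mean of differences = 0.1250
Numerator Σ(Δy_t−Δȳ)(Δy_{t+1}−Δȳ) = -53.8906
Denominator Σ(Δy_t−Δȳ)² = 68.8750
r_1(Δy) = -53.8906 / 68.8750 = -0.782

-0.782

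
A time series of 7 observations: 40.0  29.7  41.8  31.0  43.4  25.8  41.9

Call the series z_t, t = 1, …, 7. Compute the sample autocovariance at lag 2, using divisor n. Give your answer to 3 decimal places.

27.186

Mean z̄ = (40.0 + 29.7 + 41.8 + 31.0 + 43.4 + 25.8 + 41.9)/7 = 36.2286
Deviations: 3.7714, -6.5286, 5.5714, -5.2286, 7.1714, -10.4286, 5.6714
Σ_{t=1}^{5}(z_t−z̄)(z_{t+2}−z̄) = 190.3012
γ_2 = 190.3012 / 7 = 27.186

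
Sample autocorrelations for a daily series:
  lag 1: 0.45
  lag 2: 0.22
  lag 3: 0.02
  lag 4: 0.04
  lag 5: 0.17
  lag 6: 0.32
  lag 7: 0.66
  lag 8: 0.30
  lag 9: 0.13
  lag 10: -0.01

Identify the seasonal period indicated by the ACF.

7

The largest autocorrelation is r_7 = 0.66; the remaining lags stay at or below 0.45. The elevated value at lag 1 (0.45), dropping to 0.22 at lag 2, reflects decaying short-term dependence rather than seasonality.
The dominant spike at lag 7 indicates a seasonal period of 7.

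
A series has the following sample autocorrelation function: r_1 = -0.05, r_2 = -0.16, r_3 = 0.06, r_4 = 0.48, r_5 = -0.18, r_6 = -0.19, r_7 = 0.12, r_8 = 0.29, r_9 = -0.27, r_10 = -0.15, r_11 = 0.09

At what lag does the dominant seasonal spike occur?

The largest autocorrelation is r_4 = 0.48, with a weaker echo at lag 8 (0.29); the remaining lags stay at or below 0.12.
The dominant spike at lag 4 indicates a seasonal period of 4.

4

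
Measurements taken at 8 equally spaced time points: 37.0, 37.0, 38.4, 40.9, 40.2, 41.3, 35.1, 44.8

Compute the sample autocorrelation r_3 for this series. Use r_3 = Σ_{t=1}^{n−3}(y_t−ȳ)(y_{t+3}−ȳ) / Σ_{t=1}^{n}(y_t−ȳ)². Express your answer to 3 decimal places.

-0.141

Mean ȳ = (37.0 + 37.0 + 38.4 + 40.9 + 40.2 + 41.3 + 35.1 + 44.8)/8 = 39.3375
Deviations from mean: -2.3375, -2.3375, -0.9375, 1.5625, 0.8625, 1.9625, -4.2375, 5.4625
Σ(y_t−ȳ)(y_{t+3}−ȳ) = (-3.6523) + (-2.0161) + (-1.8398) + (-6.6211) + (4.7114) = -9.4180
Denominator Σ(y_t−ȳ)² = 66.6388
r_3 = -9.4180 / 66.6388 = -0.141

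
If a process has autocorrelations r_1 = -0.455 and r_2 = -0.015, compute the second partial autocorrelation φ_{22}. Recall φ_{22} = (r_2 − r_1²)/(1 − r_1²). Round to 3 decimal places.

-0.280

φ_{22} = (r_2 − r_1²) / (1 − r_1²)
r_1² = (-0.455)² = 0.207025
Numerator = -0.015 − 0.2070 = -0.2220; denominator = 1 − 0.2070 = 0.7930
φ_{22} = -0.2220 / 0.7930 = -0.280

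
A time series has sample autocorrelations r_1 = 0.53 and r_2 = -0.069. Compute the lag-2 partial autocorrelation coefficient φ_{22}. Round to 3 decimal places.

-0.487

φ_{22} = (r_2 − r_1²) / (1 − r_1²)
r_1² = (0.53)² = 0.2809
Numerator = -0.069 − 0.2809 = -0.3499; denominator = 1 − 0.2809 = 0.7191
φ_{22} = -0.3499 / 0.7191 = -0.487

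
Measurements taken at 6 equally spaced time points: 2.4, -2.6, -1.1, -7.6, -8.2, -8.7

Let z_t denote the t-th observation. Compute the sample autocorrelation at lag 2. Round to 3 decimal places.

0.173

Mean z̄ = (2.4 − 2.6 − 1.1 − 7.6 − 8.2 − 8.7)/6 = -4.3000
Σ(z_t−z̄)(z_{t+2}−z̄) = (21.4400) + (-5.6100) + (-12.4800) + (14.5200) = 17.8700
Denominator Σ(z_t−z̄)² = 103.4800
r_2 = 17.8700 / 103.4800 = 0.173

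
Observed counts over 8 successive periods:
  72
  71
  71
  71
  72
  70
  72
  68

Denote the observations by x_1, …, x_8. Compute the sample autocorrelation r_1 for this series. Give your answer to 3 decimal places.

-0.380

Mean x̄ = (72 + 71 + 71 + 71 + 72 + 70 + 72 + 68)/8 = 70.8750
Deviations from mean: 1.1250, 0.1250, 0.1250, 0.1250, 1.1250, -0.8750, 1.1250, -2.8750
Σ(x_t−x̄)(x_{t+1}−x̄) = (0.1406) + (0.0156) + (0.0156) + (0.1406) + (-0.9844) + (-0.9844) + (-3.2344) = -4.8906
Denominator Σ(x_t−x̄)² = 12.8750
r_1 = -4.8906 / 12.8750 = -0.380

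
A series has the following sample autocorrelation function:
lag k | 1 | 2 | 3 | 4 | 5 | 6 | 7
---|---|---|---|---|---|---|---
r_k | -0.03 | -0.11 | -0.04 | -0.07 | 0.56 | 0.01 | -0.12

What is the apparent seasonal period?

The largest autocorrelation is r_5 = 0.56; the remaining lags stay at or below 0.01.
The dominant spike at lag 5 indicates a seasonal period of 5.

5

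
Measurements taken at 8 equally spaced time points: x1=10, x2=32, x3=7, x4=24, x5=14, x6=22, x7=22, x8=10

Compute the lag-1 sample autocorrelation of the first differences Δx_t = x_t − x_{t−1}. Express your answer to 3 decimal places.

-0.718

First differences Δx: 22, -25, 17, -10, 8, 0, -12
Mean of differences = 0.0000
Numerator Σ(Δx_t−Δx̄)(Δx_{t+1}−Δx̄) = -1225.0000
Denominator Σ(Δx_t−Δx̄)² = 1706.0000
r_1(Δx) = -1225.0000 / 1706.0000 = -0.718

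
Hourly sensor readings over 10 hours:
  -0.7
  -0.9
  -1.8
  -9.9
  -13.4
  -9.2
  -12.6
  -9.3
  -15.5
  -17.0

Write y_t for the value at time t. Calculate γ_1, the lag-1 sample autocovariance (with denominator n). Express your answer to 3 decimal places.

17.964

Mean ȳ = (-0.7 − 0.9 − 1.8 − 9.9 − 13.4 − 9.2 − 12.6 − 9.3 − 15.5 − 17.0)/10 = -9.0300
Σ_{t=1}^{9}(y_t−ȳ)(y_{t+1}−ȳ) = 179.6411
γ_1 = 179.6411 / 10 = 17.964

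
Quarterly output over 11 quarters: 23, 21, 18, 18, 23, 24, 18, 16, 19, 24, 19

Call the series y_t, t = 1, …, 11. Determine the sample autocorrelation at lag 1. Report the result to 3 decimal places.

0.083

Mean ȳ = (23 + 21 + 18 + 18 + 23 + 24 + 18 + 16 + 19 + 24 + 19)/11 = 20.2727
Numerator Σ_{t=1}^{10}(y_t−ȳ)(y_{t+1}−ȳ) = 6.6529
Denominator Σ(y_t−ȳ)² = 80.1818
r_1 = 6.6529 / 80.1818 = 0.083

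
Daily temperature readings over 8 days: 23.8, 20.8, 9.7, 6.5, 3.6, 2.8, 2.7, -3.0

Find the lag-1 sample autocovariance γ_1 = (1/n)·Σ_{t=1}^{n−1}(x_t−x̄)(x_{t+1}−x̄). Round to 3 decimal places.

Mean x̄ = (23.8 + 20.8 + 9.7 + 6.5 + 3.6 + 2.8 + 2.7 − 3.0)/8 = 8.3625
Deviations: 15.4375, 12.4375, 1.3375, -1.8625, -4.7625, -5.5625, -5.6625, -11.3625
Σ_{t=1}^{7}(x_t−x̄)(x_{t+1}−x̄) = 337.3473
γ_1 = 337.3473 / 8 = 42.168

42.168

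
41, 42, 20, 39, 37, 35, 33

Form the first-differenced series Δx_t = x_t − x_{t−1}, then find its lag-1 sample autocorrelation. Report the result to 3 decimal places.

First differences Δx: 1, -22, 19, -2, -2, -2
Mean of differences = -1.3333
Numerator Σ(Δx_t−Δx̄)(Δx_{t+1}−Δx̄) = -481.1111
Denominator Σ(Δx_t−Δx̄)² = 847.3333
r_1(Δx) = -481.1111 / 847.3333 = -0.568

-0.568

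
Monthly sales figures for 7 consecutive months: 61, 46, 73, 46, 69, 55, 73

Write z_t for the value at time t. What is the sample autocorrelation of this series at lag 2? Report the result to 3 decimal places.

0.609

Mean z̄ = (61 + 46 + 73 + 46 + 69 + 55 + 73)/7 = 60.4286
Deviations from mean: 0.5714, -14.4286, 12.5714, -14.4286, 8.5714, -5.4286, 12.5714
Σ(z_t−z̄)(z_{t+2}−z̄) = (7.1837) + (208.1837) + (107.7551) + (78.3265) + (107.7551) = 509.2041
Denominator Σ(z_t−z̄)² = 835.7143
r_2 = 509.2041 / 835.7143 = 0.609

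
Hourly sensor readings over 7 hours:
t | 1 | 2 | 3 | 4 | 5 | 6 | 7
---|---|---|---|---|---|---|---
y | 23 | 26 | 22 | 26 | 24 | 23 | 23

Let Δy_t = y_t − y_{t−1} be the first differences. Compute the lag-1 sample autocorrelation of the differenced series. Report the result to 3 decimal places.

-0.739

First differences Δy: 3, -4, 4, -2, -1, 0
Mean of differences = 0.0000
Numerator Σ(Δy_t−Δȳ)(Δy_{t+1}−Δȳ) = -34.0000
Denominator Σ(Δy_t−Δȳ)² = 46.0000
r_1(Δy) = -34.0000 / 46.0000 = -0.739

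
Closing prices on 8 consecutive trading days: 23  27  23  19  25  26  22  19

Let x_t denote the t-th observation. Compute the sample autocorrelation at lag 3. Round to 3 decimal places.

0.065

Mean x̄ = (23 + 27 + 23 + 19 + 25 + 26 + 22 + 19)/8 = 23.0000
Deviations from mean: 0.0000, 4.0000, 0.0000, -4.0000, 2.0000, 3.0000, -1.0000, -4.0000
Numerator Σ_{t=1}^{5}(x_t−x̄)(x_{t+3}−x̄) = 4.0000
Denominator Σ(x_t−x̄)² = 62.0000
r_3 = 4.0000 / 62.0000 = 0.065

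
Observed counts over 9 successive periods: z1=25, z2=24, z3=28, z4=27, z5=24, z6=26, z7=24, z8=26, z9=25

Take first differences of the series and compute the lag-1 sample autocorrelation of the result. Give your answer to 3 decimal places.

First differences Δz: -1, 4, -1, -3, 2, -2, 2, -1
Mean of differences = 0.0000
Numerator Σ(Δz_t−Δz̄)(Δz_{t+1}−Δz̄) = -21.0000
Denominator Σ(Δz_t−Δz̄)² = 40.0000
r_1(Δz) = -21.0000 / 40.0000 = -0.525

-0.525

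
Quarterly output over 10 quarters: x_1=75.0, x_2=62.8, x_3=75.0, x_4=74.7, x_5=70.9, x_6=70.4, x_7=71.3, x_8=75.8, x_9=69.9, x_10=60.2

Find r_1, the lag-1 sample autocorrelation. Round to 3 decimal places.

-0.167

Mean x̄ = (75.0 + 62.8 + 75.0 + 74.7 + 70.9 + 70.4 + 71.3 + 75.8 + 69.9 + 60.2)/10 = 70.6000
Numerator Σ_{t=1}^{9}(x_t−x̄)(x_{t+1}−x̄) = -42.2900
Denominator Σ(x_t−x̄)² = 252.6800
r_1 = -42.2900 / 252.6800 = -0.167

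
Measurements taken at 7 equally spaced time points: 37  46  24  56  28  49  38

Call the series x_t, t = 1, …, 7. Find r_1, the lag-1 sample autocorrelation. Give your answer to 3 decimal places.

Mean x̄ = (37 + 46 + 24 + 56 + 28 + 49 + 38)/7 = 39.7143
Deviations from mean: -2.7143, 6.2857, -15.7143, 16.2857, -11.7143, 9.2857, -1.7143
Σ(x_t−x̄)(x_{t+1}−x̄) = (-17.0612) + (-98.7755) + (-255.9184) + (-190.7755) + (-108.7755) + (-15.9184) = -687.2245
Denominator Σ(x_t−x̄)² = 785.4286
r_1 = -687.2245 / 785.4286 = -0.875

-0.875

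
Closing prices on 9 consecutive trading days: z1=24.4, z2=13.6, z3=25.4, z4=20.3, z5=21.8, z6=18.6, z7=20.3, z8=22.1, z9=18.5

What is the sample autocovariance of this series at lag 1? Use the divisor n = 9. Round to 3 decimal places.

Mean z̄ = (24.4 + 13.6 + 25.4 + 20.3 + 21.8 + 18.6 + 20.3 + 22.1 + 18.5)/9 = 20.5556
Σ_{t=1}^{8}(z_t−z̄)(z_{t+1}−z̄) = -67.4953
γ_1 = -67.4953 / 9 = -7.499

-7.499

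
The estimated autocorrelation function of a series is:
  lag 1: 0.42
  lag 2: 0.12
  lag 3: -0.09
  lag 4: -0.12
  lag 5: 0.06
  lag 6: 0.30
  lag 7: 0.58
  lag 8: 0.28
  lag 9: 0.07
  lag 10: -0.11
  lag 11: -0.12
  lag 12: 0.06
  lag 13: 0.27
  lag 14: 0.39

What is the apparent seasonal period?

7

The largest autocorrelation is r_7 = 0.58; the remaining lags stay at or below 0.42. The elevated value at lag 1 (0.42), dropping to 0.12 at lag 2, reflects decaying short-term dependence rather than seasonality.
The dominant spike at lag 7 indicates a seasonal period of 7.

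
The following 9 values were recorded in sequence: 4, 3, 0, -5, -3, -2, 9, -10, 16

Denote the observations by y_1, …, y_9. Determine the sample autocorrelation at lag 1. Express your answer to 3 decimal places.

-0.467

Mean ȳ = (4 + 3 + 0 − 5 − 3 − 2 + 9 − 10 + 16)/9 = 1.3333
Numerator Σ_{t=1}^{8}(y_t−ȳ)(y_{t+1}−ȳ) = -226.1111
Denominator Σ(y_t−ȳ)² = 484.0000
r_1 = -226.1111 / 484.0000 = -0.467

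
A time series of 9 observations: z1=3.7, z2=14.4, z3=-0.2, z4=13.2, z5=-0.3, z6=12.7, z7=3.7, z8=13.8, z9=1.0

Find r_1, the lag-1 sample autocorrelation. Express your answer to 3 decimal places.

-0.867

Mean z̄ = (3.7 + 14.4 − 0.2 + 13.2 − 0.3 + 12.7 + 3.7 + 13.8 + 1.0)/9 = 6.8889
Numerator Σ_{t=1}^{8}(z_t−z̄)(z_{t+1}−z̄) = -290.3501
Denominator Σ(z_t−z̄)² = 334.7289
r_1 = -290.3501 / 334.7289 = -0.867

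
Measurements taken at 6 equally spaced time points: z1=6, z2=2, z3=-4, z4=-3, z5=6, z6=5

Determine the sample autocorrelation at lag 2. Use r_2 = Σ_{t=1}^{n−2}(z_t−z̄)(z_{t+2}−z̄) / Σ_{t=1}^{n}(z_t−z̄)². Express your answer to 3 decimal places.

Mean z̄ = (6 + 2 − 4 − 3 + 6 + 5)/6 = 2.0000
Deviations from mean: 4.0000, 0.0000, -6.0000, -5.0000, 4.0000, 3.0000
Σ(z_t−z̄)(z_{t+2}−z̄) = (-24.0000) + (0.0000) + (-24.0000) + (-15.0000) = -63.0000
Denominator Σ(z_t−z̄)² = 102.0000
r_2 = -63.0000 / 102.0000 = -0.618

-0.618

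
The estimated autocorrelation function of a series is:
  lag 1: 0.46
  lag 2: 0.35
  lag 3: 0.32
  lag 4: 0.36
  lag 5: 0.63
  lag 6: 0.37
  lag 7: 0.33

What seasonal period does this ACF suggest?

5

The largest autocorrelation is r_5 = 0.63; the remaining lags stay at or below 0.46. The elevated value at lag 1 (0.46), dropping to 0.35 at lag 2, reflects decaying short-term dependence rather than seasonality.
The dominant spike at lag 5 indicates a seasonal period of 5.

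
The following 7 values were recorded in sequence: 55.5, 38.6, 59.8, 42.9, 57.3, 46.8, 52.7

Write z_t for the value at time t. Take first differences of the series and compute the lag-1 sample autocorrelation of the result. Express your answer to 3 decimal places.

First differences Δz: -16.9, 21.2, -16.9, 14.4, -10.5, 5.9
Mean of differences = -0.4667
Numerator Σ(Δz_t−Δz̄)(Δz_{t+1}−Δz̄) = -1169.4611
Denominator Σ(Δz_t−Δz̄)² = 1371.7733
r_1(Δz) = -1169.4611 / 1371.7733 = -0.853

-0.853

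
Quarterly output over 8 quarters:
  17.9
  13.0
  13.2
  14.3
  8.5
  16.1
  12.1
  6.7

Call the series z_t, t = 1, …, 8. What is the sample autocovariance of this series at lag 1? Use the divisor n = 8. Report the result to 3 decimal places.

-2.119

Mean z̄ = (17.9 + 13.0 + 13.2 + 14.3 + 8.5 + 16.1 + 12.1 + 6.7)/8 = 12.7250
Σ_{t=1}^{7}(z_t−z̄)(z_{t+1}−z̄) = -16.9556
γ_1 = -16.9556 / 8 = -2.119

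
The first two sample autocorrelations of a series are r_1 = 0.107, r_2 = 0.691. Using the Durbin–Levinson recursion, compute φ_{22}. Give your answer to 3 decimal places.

φ_{22} = (r_2 − r_1²) / (1 − r_1²)
r_1² = (0.107)² = 0.011449
Numerator = 0.691 − 0.0114 = 0.6796; denominator = 1 − 0.0114 = 0.9886
φ_{22} = 0.6796 / 0.9886 = 0.687

0.687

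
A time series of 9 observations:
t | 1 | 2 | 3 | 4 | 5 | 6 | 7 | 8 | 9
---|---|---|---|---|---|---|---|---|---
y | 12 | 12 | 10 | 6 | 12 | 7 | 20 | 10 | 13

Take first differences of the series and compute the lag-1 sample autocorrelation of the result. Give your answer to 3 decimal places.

-0.754

First differences Δy: 0, -2, -4, 6, -5, 13, -10, 3
Mean of differences = 0.1250
Numerator Σ(Δy_t−Δȳ)(Δy_{t+1}−Δȳ) = -270.7656
Denominator Σ(Δy_t−Δȳ)² = 358.8750
r_1(Δy) = -270.7656 / 358.8750 = -0.754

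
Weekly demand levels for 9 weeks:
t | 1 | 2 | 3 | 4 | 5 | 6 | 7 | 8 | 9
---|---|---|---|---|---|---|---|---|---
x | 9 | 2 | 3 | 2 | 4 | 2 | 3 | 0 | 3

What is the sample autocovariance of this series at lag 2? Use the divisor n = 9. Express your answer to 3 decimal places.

0.565

Mean x̄ = (9 + 2 + 3 + 2 + 4 + 2 + 3 + 0 + 3)/9 = 3.1111
Σ_{t=1}^{7}(x_t−x̄)(x_{t+2}−x̄) = 5.0864
γ_2 = 5.0864 / 9 = 0.565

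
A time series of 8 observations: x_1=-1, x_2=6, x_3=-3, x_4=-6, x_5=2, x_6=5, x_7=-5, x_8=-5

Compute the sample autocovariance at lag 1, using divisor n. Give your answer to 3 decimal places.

-1.205

Mean x̄ = (-1 + 6 − 3 − 6 + 2 + 5 − 5 − 5)/8 = -0.8750
Σ_{t=1}^{7}(x_t−x̄)(x_{t+1}−x̄) = -9.6406
γ_1 = -9.6406 / 8 = -1.205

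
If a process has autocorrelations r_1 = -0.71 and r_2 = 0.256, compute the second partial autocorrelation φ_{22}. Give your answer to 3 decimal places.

φ_{22} = (r_2 − r_1²) / (1 − r_1²)
r_1² = (-0.71)² = 0.5041
Numerator = 0.256 − 0.5041 = -0.2481; denominator = 1 − 0.5041 = 0.4959
φ_{22} = -0.2481 / 0.4959 = -0.500

-0.500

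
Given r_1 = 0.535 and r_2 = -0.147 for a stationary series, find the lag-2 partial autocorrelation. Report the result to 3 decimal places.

-0.607

φ_{22} = (r_2 − r_1²) / (1 − r_1²)
r_1² = (0.535)² = 0.286225
Numerator = -0.147 − 0.2862 = -0.4332; denominator = 1 − 0.2862 = 0.7138
φ_{22} = -0.4332 / 0.7138 = -0.607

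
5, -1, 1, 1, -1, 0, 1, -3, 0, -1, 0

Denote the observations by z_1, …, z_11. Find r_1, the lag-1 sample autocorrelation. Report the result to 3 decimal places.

Mean z̄ = (5 − 1 + 1 + 1 − 1 + 0 + 1 − 3 + 0 − 1 + 0)/11 = 0.1818
Numerator Σ_{t=1}^{10}(z_t−z̄)(z_{t+1}−z̄) = -8.4876
Denominator Σ(z_t−z̄)² = 39.6364
r_1 = -8.4876 / 39.6364 = -0.214

-0.214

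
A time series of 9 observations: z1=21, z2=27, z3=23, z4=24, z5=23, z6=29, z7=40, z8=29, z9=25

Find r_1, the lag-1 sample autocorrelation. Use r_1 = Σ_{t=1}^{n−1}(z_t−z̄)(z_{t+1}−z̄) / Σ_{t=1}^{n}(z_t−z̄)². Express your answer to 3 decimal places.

Mean z̄ = (21 + 27 + 23 + 24 + 23 + 29 + 40 + 29 + 25)/9 = 26.7778
Numerator Σ_{t=1}^{8}(z_t−z̄)(z_{t+1}−z̄) = 65.2840
Denominator Σ(z_t−z̄)² = 257.5556
r_1 = 65.2840 / 257.5556 = 0.253

0.253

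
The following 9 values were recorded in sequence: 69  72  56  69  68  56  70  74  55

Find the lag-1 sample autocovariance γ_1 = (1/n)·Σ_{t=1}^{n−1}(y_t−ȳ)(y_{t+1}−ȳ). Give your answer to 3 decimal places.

-20.071

Mean ȳ = (69 + 72 + 56 + 69 + 68 + 56 + 70 + 74 + 55)/9 = 65.4444
Σ_{t=1}^{8}(y_t−ȳ)(y_{t+1}−ȳ) = -180.6420
γ_1 = -180.6420 / 9 = -20.071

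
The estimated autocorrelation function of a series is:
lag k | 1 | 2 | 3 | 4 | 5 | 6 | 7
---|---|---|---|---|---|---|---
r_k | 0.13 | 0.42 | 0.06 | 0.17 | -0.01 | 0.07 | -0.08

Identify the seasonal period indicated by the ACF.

2

The largest autocorrelation is r_2 = 0.42, with a weaker echo at lag 4 (0.17); the remaining lags stay at or below 0.13.
The dominant spike at lag 2 indicates a seasonal period of 2.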